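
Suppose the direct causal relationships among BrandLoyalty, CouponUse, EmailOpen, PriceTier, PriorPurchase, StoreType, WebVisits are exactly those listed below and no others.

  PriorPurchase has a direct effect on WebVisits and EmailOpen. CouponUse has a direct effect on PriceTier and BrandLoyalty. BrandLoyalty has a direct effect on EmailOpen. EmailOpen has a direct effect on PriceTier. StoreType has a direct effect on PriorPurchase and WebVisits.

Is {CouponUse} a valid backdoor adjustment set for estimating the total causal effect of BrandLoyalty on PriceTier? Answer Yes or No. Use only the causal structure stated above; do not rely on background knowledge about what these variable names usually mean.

Yes

Backdoor paths from BrandLoyalty to PriceTier (paths whose first edge points into BrandLoyalty):
  P1: BrandLoyalty <- CouponUse -> PriceTier
Condition 1 (no descendant of BrandLoyalty in the set): holds — descendants of BrandLoyalty are {EmailOpen, PriceTier}; none are in {CouponUse}.
Condition 2 (every backdoor path blocked by {CouponUse}):
  P1: blocked at fork node CouponUse ∈ conditioning set.
{CouponUse} satisfies the backdoor criterion.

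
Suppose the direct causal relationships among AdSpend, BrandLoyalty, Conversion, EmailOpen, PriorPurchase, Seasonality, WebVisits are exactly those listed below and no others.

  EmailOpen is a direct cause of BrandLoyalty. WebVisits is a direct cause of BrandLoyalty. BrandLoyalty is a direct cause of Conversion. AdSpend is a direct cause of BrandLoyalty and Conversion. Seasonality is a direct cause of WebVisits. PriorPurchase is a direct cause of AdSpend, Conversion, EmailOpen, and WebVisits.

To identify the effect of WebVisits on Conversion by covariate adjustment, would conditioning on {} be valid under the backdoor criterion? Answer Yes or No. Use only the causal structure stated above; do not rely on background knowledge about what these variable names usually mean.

Backdoor paths from WebVisits to Conversion (paths whose first edge points into WebVisits):
  P1: WebVisits <- PriorPurchase -> AdSpend -> BrandLoyalty -> Conversion
  P2: WebVisits <- PriorPurchase -> AdSpend -> Conversion
  P3: WebVisits <- PriorPurchase -> EmailOpen -> BrandLoyalty <- AdSpend -> Conversion
  P4: WebVisits <- PriorPurchase -> EmailOpen -> BrandLoyalty -> Conversion
  P5: WebVisits <- PriorPurchase -> Conversion
Condition 1 (no descendant of WebVisits in the set): holds — descendants of WebVisits are {BrandLoyalty, Conversion}; none are in {}.
Condition 2 (every backdoor path blocked by {}):
  P1: open — no interior node is in the conditioning set.
  P2: open — no interior node is in the conditioning set.
  P3: blocked at collider BrandLoyalty (neither it nor any descendant is in the conditioning set).
  P4: open — no interior node is in the conditioning set.
  P5: open — no interior node is in the conditioning set.
{} does not satisfy the backdoor criterion.

No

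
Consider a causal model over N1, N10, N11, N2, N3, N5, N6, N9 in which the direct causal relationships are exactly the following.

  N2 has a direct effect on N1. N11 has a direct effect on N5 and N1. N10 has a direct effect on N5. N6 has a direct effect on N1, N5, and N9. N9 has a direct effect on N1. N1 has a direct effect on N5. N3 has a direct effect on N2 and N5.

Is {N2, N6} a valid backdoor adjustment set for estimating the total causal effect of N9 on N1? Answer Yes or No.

Yes

Backdoor paths from N9 to N1 (paths whose first edge points into N9):
  P1: N9 <- N6 -> N1
  P2: N9 <- N6 -> N5 <- N11 -> N1
  P3: N9 <- N6 -> N5 <- N3 -> N2 -> N1
  P4: N9 <- N6 -> N5 <- N1
Condition 1 (no descendant of N9 in the set): holds — descendants of N9 are {N1, N5}; none are in {N2, N6}.
Condition 2 (every backdoor path blocked by {N2, N6}):
  P1: blocked at fork node N6 ∈ conditioning set.
  P2: blocked at fork node N6 ∈ conditioning set.
  P3: blocked at fork node N6 ∈ conditioning set.
  P4: blocked at fork node N6 ∈ conditioning set.
{N2, N6} satisfies the backdoor criterion.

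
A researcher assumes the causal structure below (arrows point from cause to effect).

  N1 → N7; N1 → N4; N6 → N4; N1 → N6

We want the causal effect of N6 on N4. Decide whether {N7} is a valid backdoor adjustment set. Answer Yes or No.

Backdoor paths from N6 to N4 (paths whose first edge points into N6):
  P1: N6 <- N1 -> N4
Condition 1 (no descendant of N6 in the set): holds — descendants of N6 are {N4}; none are in {N7}.
Condition 2 (every backdoor path blocked by {N7}):
  P1: open — no interior node is in the conditioning set.
{N7} does not satisfy the backdoor criterion.

No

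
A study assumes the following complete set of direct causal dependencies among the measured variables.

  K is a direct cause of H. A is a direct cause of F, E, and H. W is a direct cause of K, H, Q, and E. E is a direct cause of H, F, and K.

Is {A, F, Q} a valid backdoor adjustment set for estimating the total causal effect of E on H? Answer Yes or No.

Backdoor paths from E to H (paths whose first edge points into E):
  P1: E <- A -> H
  P2: E <- W -> K -> H
  P3: E <- W -> H
Condition 1 (no descendant of E in the set): FAILS — F is a descendant of E.
Condition 2 (every backdoor path blocked by {A, F, Q}):
  P1: blocked at fork node A ∈ conditioning set.
  P2: open — no interior node is in the conditioning set.
  P3: open — no interior node is in the conditioning set.
{A, F, Q} does not satisfy the backdoor criterion.

No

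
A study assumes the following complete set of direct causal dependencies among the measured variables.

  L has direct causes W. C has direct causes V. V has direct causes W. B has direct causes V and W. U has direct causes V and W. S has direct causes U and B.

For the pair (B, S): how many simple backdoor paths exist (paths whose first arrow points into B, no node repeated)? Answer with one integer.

A backdoor path from B to S is any simple undirected path whose first edge points into B (i.e. leaves B via a parent).
Parents of B: {V, W}.
Enumerating:
  P1: B <- W -> V -> U -> S
  P2: B <- W -> U -> S
  P3: B <- V <- W -> U -> S
  P4: B <- V -> U -> S
That exhausts the simple backdoor paths. Count: 4.

4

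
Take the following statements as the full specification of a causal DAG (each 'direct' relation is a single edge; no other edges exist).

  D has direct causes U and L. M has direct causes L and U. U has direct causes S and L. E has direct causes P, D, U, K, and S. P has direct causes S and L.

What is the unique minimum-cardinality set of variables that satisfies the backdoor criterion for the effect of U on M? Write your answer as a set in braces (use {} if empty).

Variables eligible for adjustment (non-descendants of U, excluding U and M): {K, L, P, S}.
Backdoor paths from U to M:
  P1: U <- S -> P <- L -> M
  P2: U <- S -> P -> E <- D <- L -> M
  P3: U <- S -> E <- P <- L -> M
  P4: U <- S -> E <- D <- L -> M
  P5: U <- L -> M
The empty set is not sufficient: P5 (U <- L -> M) has no collider blocking it and no conditioned non-collider, so it is open.
Try {L}:
  P1: blocked at collider P (neither it nor any descendant is in the conditioning set).
  P2: blocked at collider E (neither it nor any descendant is in the conditioning set).
  P3: blocked at collider E (neither it nor any descendant is in the conditioning set).
  P4: blocked at collider E (neither it nor any descendant is in the conditioning set).
  P5: blocked at fork node L ∈ conditioning set.
{L} contains no descendant of U and blocks every backdoor path.
No other singleton works — e.g. {S} leaves P5 open — so {L} is the unique smallest valid adjustment set.

{L}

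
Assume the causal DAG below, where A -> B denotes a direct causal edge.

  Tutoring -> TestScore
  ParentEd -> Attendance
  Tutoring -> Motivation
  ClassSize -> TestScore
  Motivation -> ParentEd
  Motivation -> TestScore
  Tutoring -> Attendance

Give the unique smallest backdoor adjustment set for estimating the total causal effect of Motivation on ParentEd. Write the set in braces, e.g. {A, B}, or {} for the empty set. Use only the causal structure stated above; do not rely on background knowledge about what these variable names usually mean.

{}

Variables eligible for adjustment (non-descendants of Motivation, excluding Motivation and ParentEd): {ClassSize, Tutoring}.
Backdoor paths from Motivation to ParentEd:
  P1: Motivation <- Tutoring -> Attendance <- ParentEd
Each backdoor path contains an unconditioned collider, so every path is already blocked with the empty conditioning set:
  P1: blocked at collider Attendance (neither it nor any descendant is in the conditioning set).
The empty set is therefore the unique smallest valid set.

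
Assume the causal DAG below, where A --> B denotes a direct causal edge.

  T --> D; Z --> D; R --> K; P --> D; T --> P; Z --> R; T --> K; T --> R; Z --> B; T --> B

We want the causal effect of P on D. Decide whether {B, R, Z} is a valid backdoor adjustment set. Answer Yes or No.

Backdoor paths from P to D (paths whose first edge points into P):
  P1: P <- T -> R <- Z -> D
  P2: P <- T -> K <- R <- Z -> D
  P3: P <- T -> B <- Z -> D
  P4: P <- T -> D
Condition 1 (no descendant of P in the set): holds — descendants of P are {D}; none are in {B, R, Z}.
Condition 2 (every backdoor path blocked by {B, R, Z}):
  P1: blocked at fork node Z ∈ conditioning set.
  P2: blocked at collider K (neither it nor any descendant is in the conditioning set).
  P3: blocked at fork node Z ∈ conditioning set.
  P4: open — no interior node is in the conditioning set.
{B, R, Z} does not satisfy the backdoor criterion.

No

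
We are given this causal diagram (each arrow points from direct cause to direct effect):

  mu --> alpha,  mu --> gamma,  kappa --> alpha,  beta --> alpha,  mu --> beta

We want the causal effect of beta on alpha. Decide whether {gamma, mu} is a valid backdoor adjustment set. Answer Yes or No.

Yes

Backdoor paths from beta to alpha (paths whose first edge points into beta):
  P1: beta <- mu -> alpha
Condition 1 (no descendant of beta in the set): holds — descendants of beta are {alpha}; none are in {gamma, mu}.
Condition 2 (every backdoor path blocked by {gamma, mu}):
  P1: blocked at fork node mu ∈ conditioning set.
{gamma, mu} satisfies the backdoor criterion.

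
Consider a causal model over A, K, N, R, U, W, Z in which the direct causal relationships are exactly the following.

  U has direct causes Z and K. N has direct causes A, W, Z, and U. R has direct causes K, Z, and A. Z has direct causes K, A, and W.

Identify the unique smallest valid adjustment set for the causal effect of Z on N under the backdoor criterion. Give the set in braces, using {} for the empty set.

Variables eligible for adjustment (non-descendants of Z, excluding Z and N): {A, K, W}.
Backdoor paths from Z to N:
  P1: Z <- A -> R <- K -> U -> N
  P2: Z <- A -> N
  P3: Z <- W -> N
  P4: Z <- K -> U -> N
  P5: Z <- K -> R <- A -> N
The empty set is not sufficient: P2 (Z <- A -> N) has no collider blocking it and no conditioned non-collider, so it is open.
Try {A, K, W}:
  P1: blocked at fork node A ∈ conditioning set.
  P2: blocked at fork node A ∈ conditioning set.
  P3: blocked at fork node W ∈ conditioning set.
  P4: blocked at fork node K ∈ conditioning set.
  P5: blocked at fork node K ∈ conditioning set.
{A, K, W} contains no descendant of Z and blocks every backdoor path.
Every element of {A, K, W} is needed (dropping A leaves P2 open; dropping K leaves P4 open; dropping W leaves P3 open), so no proper subset is valid.
Among all size-3 subsets of the eligible variables, only {A, K, W} blocks every backdoor path, so it is the unique smallest valid adjustment set.

{A, K, W}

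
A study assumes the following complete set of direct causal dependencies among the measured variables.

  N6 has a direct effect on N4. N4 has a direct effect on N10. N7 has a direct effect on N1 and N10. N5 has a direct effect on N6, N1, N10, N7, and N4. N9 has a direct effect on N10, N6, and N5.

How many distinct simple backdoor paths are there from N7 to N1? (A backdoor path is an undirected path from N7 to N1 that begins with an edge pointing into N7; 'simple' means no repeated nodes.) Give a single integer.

1

A backdoor path from N7 to N1 is any simple undirected path whose first edge points into N7 (i.e. leaves N7 via a parent).
Parents of N7: {N5}.
Enumerating:
  P1: N7 <- N5 -> N1
That exhausts the simple backdoor paths. Count: 1.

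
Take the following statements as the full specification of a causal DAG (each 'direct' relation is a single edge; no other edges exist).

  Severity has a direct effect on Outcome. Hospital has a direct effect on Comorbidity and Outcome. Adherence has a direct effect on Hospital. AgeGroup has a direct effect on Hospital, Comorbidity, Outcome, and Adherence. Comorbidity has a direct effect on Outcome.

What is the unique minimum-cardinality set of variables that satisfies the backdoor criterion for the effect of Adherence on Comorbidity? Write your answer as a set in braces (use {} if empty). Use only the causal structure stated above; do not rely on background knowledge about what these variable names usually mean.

{AgeGroup}

Variables eligible for adjustment (non-descendants of Adherence, excluding Adherence and Comorbidity): {AgeGroup, Severity}.
Backdoor paths from Adherence to Comorbidity:
  P1: Adherence <- AgeGroup -> Hospital -> Comorbidity
  P2: Adherence <- AgeGroup -> Hospital -> Outcome <- Comorbidity
  P3: Adherence <- AgeGroup -> Comorbidity
  P4: Adherence <- AgeGroup -> Outcome <- Hospital -> Comorbidity
  P5: Adherence <- AgeGroup -> Outcome <- Comorbidity
The empty set is not sufficient: P1 (Adherence <- AgeGroup -> Hospital -> Comorbidity) has no collider blocking it and no conditioned non-collider, so it is open.
Try {AgeGroup}:
  P1: blocked at fork node AgeGroup ∈ conditioning set.
  P2: blocked at fork node AgeGroup ∈ conditioning set.
  P3: blocked at fork node AgeGroup ∈ conditioning set.
  P4: blocked at fork node AgeGroup ∈ conditioning set.
  P5: blocked at fork node AgeGroup ∈ conditioning set.
{AgeGroup} contains no descendant of Adherence and blocks every backdoor path.
No other singleton works — e.g. {Severity} leaves P1 open — so {AgeGroup} is the unique smallest valid adjustment set.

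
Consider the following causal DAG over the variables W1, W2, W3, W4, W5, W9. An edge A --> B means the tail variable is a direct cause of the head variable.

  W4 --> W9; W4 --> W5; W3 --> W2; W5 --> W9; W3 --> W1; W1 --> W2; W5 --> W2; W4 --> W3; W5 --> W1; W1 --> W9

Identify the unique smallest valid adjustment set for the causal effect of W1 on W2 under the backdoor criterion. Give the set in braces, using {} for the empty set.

{W3, W5}

Variables eligible for adjustment (non-descendants of W1, excluding W1 and W2): {W3, W4, W5}.
Backdoor paths from W1 to W2:
  P1: W1 <- W3 <- W4 -> W5 -> W2
  P2: W1 <- W3 <- W4 -> W9 <- W5 -> W2
  P3: W1 <- W3 -> W2
  P4: W1 <- W5 <- W4 -> W3 -> W2
  P5: W1 <- W5 -> W9 <- W4 -> W3 -> W2
  P6: W1 <- W5 -> W2
The empty set is not sufficient: P1 (W1 <- W3 <- W4 -> W5 -> W2) has no collider blocking it and no conditioned non-collider, so it is open.
Try {W3, W5}:
  P1: blocked at chain node W3 ∈ conditioning set.
  P2: blocked at chain node W3 ∈ conditioning set.
  P3: blocked at fork node W3 ∈ conditioning set.
  P4: blocked at chain node W5 ∈ conditioning set.
  P5: blocked at fork node W5 ∈ conditioning set.
  P6: blocked at fork node W5 ∈ conditioning set.
{W3, W5} contains no descendant of W1 and blocks every backdoor path.
Every element of {W3, W5} is needed (dropping W3 leaves P3 open; dropping W5 leaves P6 open), so no proper subset is valid.
Among all size-2 subsets of the eligible variables, only {W3, W5} blocks every backdoor path, so it is the unique smallest valid adjustment set.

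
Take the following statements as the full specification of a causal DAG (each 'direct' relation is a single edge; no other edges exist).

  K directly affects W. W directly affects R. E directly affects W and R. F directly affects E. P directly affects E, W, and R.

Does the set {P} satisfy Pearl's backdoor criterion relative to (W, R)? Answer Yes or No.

Backdoor paths from W to R (paths whose first edge points into W):
  P1: W <- P -> E -> R
  P2: W <- P -> R
  P3: W <- E <- P -> R
  P4: W <- E -> R
Condition 1 (no descendant of W in the set): holds — descendants of W are {R}; none are in {P}.
Condition 2 (every backdoor path blocked by {P}):
  P1: blocked at fork node P ∈ conditioning set.
  P2: blocked at fork node P ∈ conditioning set.
  P3: blocked at fork node P ∈ conditioning set.
  P4: open — no interior node is in the conditioning set.
{P} does not satisfy the backdoor criterion.

No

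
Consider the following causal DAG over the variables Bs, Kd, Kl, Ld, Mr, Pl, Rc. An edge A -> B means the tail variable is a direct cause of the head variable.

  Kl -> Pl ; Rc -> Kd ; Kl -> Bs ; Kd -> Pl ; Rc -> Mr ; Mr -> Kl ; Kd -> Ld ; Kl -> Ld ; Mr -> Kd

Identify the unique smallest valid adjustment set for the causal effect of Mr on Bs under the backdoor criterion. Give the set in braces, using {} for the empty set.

{}

Variables eligible for adjustment (non-descendants of Mr, excluding Mr and Bs): {Rc}.
Backdoor paths from Mr to Bs:
  P1: Mr <- Rc -> Kd -> Ld <- Kl -> Bs
  P2: Mr <- Rc -> Kd -> Pl <- Kl -> Bs
Each backdoor path contains an unconditioned collider, so every path is already blocked with the empty conditioning set:
  P1: blocked at collider Ld (neither it nor any descendant is in the conditioning set).
  P2: blocked at collider Pl (neither it nor any descendant is in the conditioning set).
The empty set is therefore the unique smallest valid set.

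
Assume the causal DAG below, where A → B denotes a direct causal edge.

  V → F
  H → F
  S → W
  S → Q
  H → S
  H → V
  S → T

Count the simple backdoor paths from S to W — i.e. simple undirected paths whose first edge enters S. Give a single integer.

A backdoor path from S to W is any simple undirected path whose first edge points into S (i.e. leaves S via a parent).
Parents of S: {H}.
No simple path from any parent of S reaches W without revisiting S, so there are no backdoor paths.

0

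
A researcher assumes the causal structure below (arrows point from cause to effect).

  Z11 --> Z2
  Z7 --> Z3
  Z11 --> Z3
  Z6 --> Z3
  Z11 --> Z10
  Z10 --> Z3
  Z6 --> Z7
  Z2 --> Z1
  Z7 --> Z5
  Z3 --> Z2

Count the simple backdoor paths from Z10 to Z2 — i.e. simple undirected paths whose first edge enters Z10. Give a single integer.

A backdoor path from Z10 to Z2 is any simple undirected path whose first edge points into Z10 (i.e. leaves Z10 via a parent).
Parents of Z10: {Z11}.
Enumerating:
  P1: Z10 <- Z11 -> Z3 -> Z2
  P2: Z10 <- Z11 -> Z2
That exhausts the simple backdoor paths. Count: 2.

2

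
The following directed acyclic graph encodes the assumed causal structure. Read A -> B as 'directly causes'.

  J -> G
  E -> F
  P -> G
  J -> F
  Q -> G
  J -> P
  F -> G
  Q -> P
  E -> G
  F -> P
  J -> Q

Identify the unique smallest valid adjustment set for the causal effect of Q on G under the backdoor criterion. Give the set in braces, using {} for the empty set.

{J}

Variables eligible for adjustment (non-descendants of Q, excluding Q and G): {E, F, J}.
Backdoor paths from Q to G:
  P1: Q <- J -> F <- E -> G
  P2: Q <- J -> F -> P -> G
  P3: Q <- J -> F -> G
  P4: Q <- J -> P <- F <- E -> G
  P5: Q <- J -> P <- F -> G
  P6: Q <- J -> P -> G
  P7: Q <- J -> G
The empty set is not sufficient: P2 (Q <- J -> F -> P -> G) has no collider blocking it and no conditioned non-collider, so it is open.
Try {J}:
  P1: blocked at fork node J ∈ conditioning set.
  P2: blocked at fork node J ∈ conditioning set.
  P3: blocked at fork node J ∈ conditioning set.
  P4: blocked at fork node J ∈ conditioning set.
  P5: blocked at fork node J ∈ conditioning set.
  P6: blocked at fork node J ∈ conditioning set.
  P7: blocked at fork node J ∈ conditioning set.
{J} contains no descendant of Q and blocks every backdoor path.
No other singleton works — e.g. {E} leaves P2 open — so {J} is the unique smallest valid adjustment set.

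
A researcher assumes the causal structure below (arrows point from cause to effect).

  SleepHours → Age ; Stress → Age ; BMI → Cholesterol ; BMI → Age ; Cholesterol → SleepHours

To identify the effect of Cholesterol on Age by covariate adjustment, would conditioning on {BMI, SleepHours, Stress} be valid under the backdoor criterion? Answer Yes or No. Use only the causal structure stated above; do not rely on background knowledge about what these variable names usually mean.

No

Backdoor paths from Cholesterol to Age (paths whose first edge points into Cholesterol):
  P1: Cholesterol <- BMI -> Age
Condition 1 (no descendant of Cholesterol in the set): FAILS — SleepHours is a descendant of Cholesterol.
Condition 2 (every backdoor path blocked by {BMI, SleepHours, Stress}):
  P1: blocked at fork node BMI ∈ conditioning set.
{BMI, SleepHours, Stress} does not satisfy the backdoor criterion.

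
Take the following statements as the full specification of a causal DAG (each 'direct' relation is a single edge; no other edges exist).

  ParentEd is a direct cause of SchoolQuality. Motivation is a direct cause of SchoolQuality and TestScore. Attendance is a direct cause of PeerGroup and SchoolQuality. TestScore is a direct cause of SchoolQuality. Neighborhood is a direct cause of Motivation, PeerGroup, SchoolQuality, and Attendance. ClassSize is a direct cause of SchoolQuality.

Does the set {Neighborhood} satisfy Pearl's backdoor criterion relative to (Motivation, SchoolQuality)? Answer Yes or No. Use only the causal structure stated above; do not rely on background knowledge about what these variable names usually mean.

Backdoor paths from Motivation to SchoolQuality (paths whose first edge points into Motivation):
  P1: Motivation <- Neighborhood -> Attendance -> SchoolQuality
  P2: Motivation <- Neighborhood -> PeerGroup <- Attendance -> SchoolQuality
  P3: Motivation <- Neighborhood -> SchoolQuality
Condition 1 (no descendant of Motivation in the set): holds — descendants of Motivation are {SchoolQuality, TestScore}; none are in {Neighborhood}.
Condition 2 (every backdoor path blocked by {Neighborhood}):
  P1: blocked at fork node Neighborhood ∈ conditioning set.
  P2: blocked at fork node Neighborhood ∈ conditioning set.
  P3: blocked at fork node Neighborhood ∈ conditioning set.
{Neighborhood} satisfies the backdoor criterion.

Yes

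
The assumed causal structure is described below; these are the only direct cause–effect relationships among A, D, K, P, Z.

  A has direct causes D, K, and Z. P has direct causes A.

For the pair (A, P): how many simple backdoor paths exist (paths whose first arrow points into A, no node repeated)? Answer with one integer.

A backdoor path from A to P is any simple undirected path whose first edge points into A (i.e. leaves A via a parent).
Parents of A: {D, K, Z}.
No simple path from any parent of A reaches P without revisiting A, so there are no backdoor paths.

0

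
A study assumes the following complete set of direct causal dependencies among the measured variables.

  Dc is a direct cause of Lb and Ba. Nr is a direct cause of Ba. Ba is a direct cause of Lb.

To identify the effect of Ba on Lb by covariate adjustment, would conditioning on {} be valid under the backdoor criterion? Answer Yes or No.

No

Backdoor paths from Ba to Lb (paths whose first edge points into Ba):
  P1: Ba <- Dc -> Lb
Condition 1 (no descendant of Ba in the set): holds — descendants of Ba are {Lb}; none are in {}.
Condition 2 (every backdoor path blocked by {}):
  P1: open — no interior node is in the conditioning set.
{} does not satisfy the backdoor criterion.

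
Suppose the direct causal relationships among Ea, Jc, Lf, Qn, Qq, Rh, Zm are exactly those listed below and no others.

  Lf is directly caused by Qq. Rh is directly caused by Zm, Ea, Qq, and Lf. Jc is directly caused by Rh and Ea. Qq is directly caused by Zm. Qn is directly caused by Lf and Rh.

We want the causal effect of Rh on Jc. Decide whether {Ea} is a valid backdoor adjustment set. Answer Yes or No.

Backdoor paths from Rh to Jc (paths whose first edge points into Rh):
  P1: Rh <- Ea -> Jc
Condition 1 (no descendant of Rh in the set): holds — descendants of Rh are {Jc, Qn}; none are in {Ea}.
Condition 2 (every backdoor path blocked by {Ea}):
  P1: blocked at fork node Ea ∈ conditioning set.
{Ea} satisfies the backdoor criterion.

Yes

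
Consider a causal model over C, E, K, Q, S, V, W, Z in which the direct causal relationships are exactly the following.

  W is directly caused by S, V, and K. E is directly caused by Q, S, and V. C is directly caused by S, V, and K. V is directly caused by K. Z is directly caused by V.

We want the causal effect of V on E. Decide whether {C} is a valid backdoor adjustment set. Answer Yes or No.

Backdoor paths from V to E (paths whose first edge points into V):
  P1: V <- K -> W <- S -> E
  P2: V <- K -> C <- S -> E
Condition 1 (no descendant of V in the set): FAILS — C is a descendant of V.
Condition 2 (every backdoor path blocked by {C}):
  P1: blocked at collider W (neither it nor any descendant is in the conditioning set).
  P2: open — collider(s) C are conditioned on (or have a conditioned descendant) and no non-collider on the path is in the set.
{C} does not satisfy the backdoor criterion.

No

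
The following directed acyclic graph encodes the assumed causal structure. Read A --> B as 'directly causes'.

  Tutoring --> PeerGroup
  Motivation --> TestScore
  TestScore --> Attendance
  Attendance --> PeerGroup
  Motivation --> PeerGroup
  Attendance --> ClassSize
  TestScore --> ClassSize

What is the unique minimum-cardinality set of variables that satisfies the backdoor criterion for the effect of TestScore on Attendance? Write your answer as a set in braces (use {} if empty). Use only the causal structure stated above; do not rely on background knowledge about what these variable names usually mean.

{}

Variables eligible for adjustment (non-descendants of TestScore, excluding TestScore and Attendance): {Motivation, Tutoring}.
Backdoor paths from TestScore to Attendance:
  P1: TestScore <- Motivation -> PeerGroup <- Attendance
Each backdoor path contains an unconditioned collider, so every path is already blocked with the empty conditioning set:
  P1: blocked at collider PeerGroup (neither it nor any descendant is in the conditioning set).
The empty set is therefore the unique smallest valid set.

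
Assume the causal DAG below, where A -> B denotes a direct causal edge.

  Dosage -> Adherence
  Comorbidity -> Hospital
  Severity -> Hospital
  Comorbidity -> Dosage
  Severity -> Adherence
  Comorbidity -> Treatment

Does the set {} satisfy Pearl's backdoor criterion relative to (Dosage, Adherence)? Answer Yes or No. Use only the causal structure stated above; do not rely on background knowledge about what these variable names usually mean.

Backdoor paths from Dosage to Adherence (paths whose first edge points into Dosage):
  P1: Dosage <- Comorbidity -> Hospital <- Severity -> Adherence
Condition 1 (no descendant of Dosage in the set): holds — descendants of Dosage are {Adherence}; none are in {}.
Condition 2 (every backdoor path blocked by {}):
  P1: blocked at collider Hospital (neither it nor any descendant is in the conditioning set).
{} satisfies the backdoor criterion.

Yes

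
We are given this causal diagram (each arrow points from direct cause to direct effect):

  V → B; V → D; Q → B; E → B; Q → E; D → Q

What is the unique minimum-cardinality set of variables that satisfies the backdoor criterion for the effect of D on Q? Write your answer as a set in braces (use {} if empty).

Variables eligible for adjustment (non-descendants of D, excluding D and Q): {V}.
Backdoor paths from D to Q:
  P1: D <- V -> B <- Q
  P2: D <- V -> B <- E <- Q
Each backdoor path contains an unconditioned collider, so every path is already blocked with the empty conditioning set:
  P1: blocked at collider B (neither it nor any descendant is in the conditioning set).
  P2: blocked at collider B (neither it nor any descendant is in the conditioning set).
The empty set is therefore the unique smallest valid set.

{}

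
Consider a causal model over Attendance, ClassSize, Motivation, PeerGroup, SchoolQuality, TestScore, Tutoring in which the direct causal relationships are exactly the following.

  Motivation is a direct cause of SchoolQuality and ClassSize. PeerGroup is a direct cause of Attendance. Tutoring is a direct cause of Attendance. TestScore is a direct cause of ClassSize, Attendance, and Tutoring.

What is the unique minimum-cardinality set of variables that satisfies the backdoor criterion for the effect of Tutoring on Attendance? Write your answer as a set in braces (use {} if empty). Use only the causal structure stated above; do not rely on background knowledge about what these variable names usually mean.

{TestScore}

Variables eligible for adjustment (non-descendants of Tutoring, excluding Tutoring and Attendance): {ClassSize, Motivation, PeerGroup, SchoolQuality, TestScore}.
Backdoor paths from Tutoring to Attendance:
  P1: Tutoring <- TestScore -> Attendance
The empty set is not sufficient: P1 (Tutoring <- TestScore -> Attendance) has no collider blocking it and no conditioned non-collider, so it is open.
Try {TestScore}:
  P1: blocked at fork node TestScore ∈ conditioning set.
{TestScore} contains no descendant of Tutoring and blocks every backdoor path.
No other singleton works — e.g. {PeerGroup} leaves P1 open — so {TestScore} is the unique smallest valid adjustment set.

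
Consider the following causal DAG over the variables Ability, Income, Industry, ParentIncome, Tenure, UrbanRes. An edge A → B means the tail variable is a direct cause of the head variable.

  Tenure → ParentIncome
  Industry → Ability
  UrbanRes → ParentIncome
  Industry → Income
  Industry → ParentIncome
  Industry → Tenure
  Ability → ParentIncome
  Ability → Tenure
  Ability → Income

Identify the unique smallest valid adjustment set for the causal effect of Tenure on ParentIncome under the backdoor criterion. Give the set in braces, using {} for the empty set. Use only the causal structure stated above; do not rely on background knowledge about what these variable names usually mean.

Variables eligible for adjustment (non-descendants of Tenure, excluding Tenure and ParentIncome): {Ability, Income, Industry, UrbanRes}.
Backdoor paths from Tenure to ParentIncome:
  P1: Tenure <- Industry -> Ability -> ParentIncome
  P2: Tenure <- Industry -> Income <- Ability -> ParentIncome
  P3: Tenure <- Industry -> ParentIncome
  P4: Tenure <- Ability <- Industry -> ParentIncome
  P5: Tenure <- Ability -> Income <- Industry -> ParentIncome
  P6: Tenure <- Ability -> ParentIncome
The empty set is not sufficient: P1 (Tenure <- Industry -> Ability -> ParentIncome) has no collider blocking it and no conditioned non-collider, so it is open.
Try {Ability, Industry}:
  P1: blocked at fork node Industry ∈ conditioning set.
  P2: blocked at fork node Industry ∈ conditioning set.
  P3: blocked at fork node Industry ∈ conditioning set.
  P4: blocked at chain node Ability ∈ conditioning set.
  P5: blocked at fork node Ability ∈ conditioning set.
  P6: blocked at fork node Ability ∈ conditioning set.
{Ability, Industry} contains no descendant of Tenure and blocks every backdoor path.
Every element of {Ability, Industry} is needed (dropping Ability leaves P6 open; dropping Industry leaves P3 open), so no proper subset is valid.
Among all size-2 subsets of the eligible variables, only {Ability, Industry} blocks every backdoor path, so it is the unique smallest valid adjustment set.

{Ability, Industry}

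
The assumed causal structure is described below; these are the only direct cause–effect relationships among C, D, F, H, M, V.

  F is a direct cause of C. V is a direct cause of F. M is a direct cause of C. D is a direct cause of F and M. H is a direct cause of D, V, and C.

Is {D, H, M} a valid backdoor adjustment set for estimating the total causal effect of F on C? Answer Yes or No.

Yes

Backdoor paths from F to C (paths whose first edge points into F):
  P1: F <- D <- H -> C
  P2: F <- D -> M -> C
  P3: F <- V <- H -> D -> M -> C
  P4: F <- V <- H -> C
Condition 1 (no descendant of F in the set): holds — descendants of F are {C}; none are in {D, H, M}.
Condition 2 (every backdoor path blocked by {D, H, M}):
  P1: blocked at chain node D ∈ conditioning set.
  P2: blocked at fork node D ∈ conditioning set.
  P3: blocked at fork node H ∈ conditioning set.
  P4: blocked at fork node H ∈ conditioning set.
{D, H, M} satisfies the backdoor criterion.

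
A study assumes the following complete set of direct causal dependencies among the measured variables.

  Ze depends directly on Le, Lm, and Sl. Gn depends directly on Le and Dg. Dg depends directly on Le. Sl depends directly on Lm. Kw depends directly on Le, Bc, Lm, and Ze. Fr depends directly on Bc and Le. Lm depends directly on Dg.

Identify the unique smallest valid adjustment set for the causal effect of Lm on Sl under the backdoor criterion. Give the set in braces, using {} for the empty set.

Variables eligible for adjustment (non-descendants of Lm, excluding Lm and Sl): {Bc, Dg, Fr, Gn, Le}.
Backdoor paths from Lm to Sl:
  P1: Lm <- Dg <- Le -> Ze <- Sl
  P2: Lm <- Dg <- Le -> Kw <- Ze <- Sl
  P3: Lm <- Dg <- Le -> Fr <- Bc -> Kw <- Ze <- Sl
  P4: Lm <- Dg -> Gn <- Le -> Ze <- Sl
  P5: Lm <- Dg -> Gn <- Le -> Kw <- Ze <- Sl
  P6: Lm <- Dg -> Gn <- Le -> Fr <- Bc -> Kw <- Ze <- Sl
Each backdoor path contains an unconditioned collider, so every path is already blocked with the empty conditioning set:
  P1: blocked at collider Ze (neither it nor any descendant is in the conditioning set).
  P2: blocked at collider Kw (neither it nor any descendant is in the conditioning set).
  P3: blocked at collider Fr (neither it nor any descendant is in the conditioning set).
  P4: blocked at collider Gn (neither it nor any descendant is in the conditioning set).
  P5: blocked at collider Gn (neither it nor any descendant is in the conditioning set).
  P6: blocked at collider Gn (neither it nor any descendant is in the conditioning set).
The empty set is therefore the unique smallest valid set.

{}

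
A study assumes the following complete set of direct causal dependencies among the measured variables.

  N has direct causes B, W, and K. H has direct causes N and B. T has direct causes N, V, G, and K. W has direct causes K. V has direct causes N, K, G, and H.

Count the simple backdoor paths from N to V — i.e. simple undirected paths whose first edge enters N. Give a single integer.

7

A backdoor path from N to V is any simple undirected path whose first edge points into N (i.e. leaves N via a parent).
Parents of N: {B, K, W}.
Enumerating:
  P1: N <- K -> V
  P2: N <- K -> T <- G -> V
  P3: N <- K -> T <- V
  P4: N <- B -> H -> V
  P5: N <- W <- K -> V
  P6: N <- W <- K -> T <- G -> V
  P7: N <- W <- K -> T <- V
That exhausts the simple backdoor paths. Count: 7.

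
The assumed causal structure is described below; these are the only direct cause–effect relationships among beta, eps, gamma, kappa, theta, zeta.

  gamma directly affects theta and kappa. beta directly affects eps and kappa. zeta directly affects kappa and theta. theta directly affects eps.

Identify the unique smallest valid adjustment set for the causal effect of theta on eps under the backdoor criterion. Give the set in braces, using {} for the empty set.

{}

Variables eligible for adjustment (non-descendants of theta, excluding theta and eps): {beta, gamma, kappa, zeta}.
Backdoor paths from theta to eps:
  P1: theta <- gamma -> kappa <- beta -> eps
  P2: theta <- zeta -> kappa <- beta -> eps
Each backdoor path contains an unconditioned collider, so every path is already blocked with the empty conditioning set:
  P1: blocked at collider kappa (neither it nor any descendant is in the conditioning set).
  P2: blocked at collider kappa (neither it nor any descendant is in the conditioning set).
The empty set is therefore the unique smallest valid set.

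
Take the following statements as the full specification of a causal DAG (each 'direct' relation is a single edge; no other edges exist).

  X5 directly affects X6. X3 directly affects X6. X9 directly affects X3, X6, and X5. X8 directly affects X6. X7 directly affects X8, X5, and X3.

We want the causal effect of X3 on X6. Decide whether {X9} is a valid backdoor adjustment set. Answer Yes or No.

Backdoor paths from X3 to X6 (paths whose first edge points into X3):
  P1: X3 <- X9 -> X5 <- X7 -> X8 -> X6
  P2: X3 <- X9 -> X5 -> X6
  P3: X3 <- X9 -> X6
  P4: X3 <- X7 -> X8 -> X6
  P5: X3 <- X7 -> X5 <- X9 -> X6
  P6: X3 <- X7 -> X5 -> X6
Condition 1 (no descendant of X3 in the set): holds — descendants of X3 are {X6}; none are in {X9}.
Condition 2 (every backdoor path blocked by {X9}):
  P1: blocked at fork node X9 ∈ conditioning set.
  P2: blocked at fork node X9 ∈ conditioning set.
  P3: blocked at fork node X9 ∈ conditioning set.
  P4: open — no interior node is in the conditioning set.
  P5: blocked at collider X5 (neither it nor any descendant is in the conditioning set).
  P6: open — no interior node is in the conditioning set.
{X9} does not satisfy the backdoor criterion.

No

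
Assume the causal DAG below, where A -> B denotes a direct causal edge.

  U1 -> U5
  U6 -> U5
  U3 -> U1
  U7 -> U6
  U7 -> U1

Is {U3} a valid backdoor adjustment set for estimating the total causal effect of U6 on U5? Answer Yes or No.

Backdoor paths from U6 to U5 (paths whose first edge points into U6):
  P1: U6 <- U7 -> U1 -> U5
Condition 1 (no descendant of U6 in the set): holds — descendants of U6 are {U5}; none are in {U3}.
Condition 2 (every backdoor path blocked by {U3}):
  P1: open — no interior node is in the conditioning set.
{U3} does not satisfy the backdoor criterion.

No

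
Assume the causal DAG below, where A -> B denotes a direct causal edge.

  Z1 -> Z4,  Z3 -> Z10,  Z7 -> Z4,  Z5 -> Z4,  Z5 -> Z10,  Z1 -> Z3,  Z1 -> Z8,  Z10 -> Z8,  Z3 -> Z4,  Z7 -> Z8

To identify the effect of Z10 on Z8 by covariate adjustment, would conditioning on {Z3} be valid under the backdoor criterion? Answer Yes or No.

Backdoor paths from Z10 to Z8 (paths whose first edge points into Z10):
  P1: Z10 <- Z5 -> Z4 <- Z7 -> Z8
  P2: Z10 <- Z5 -> Z4 <- Z1 -> Z8
  P3: Z10 <- Z5 -> Z4 <- Z3 <- Z1 -> Z8
  P4: Z10 <- Z3 <- Z1 -> Z4 <- Z7 -> Z8
  P5: Z10 <- Z3 <- Z1 -> Z8
  P6: Z10 <- Z3 -> Z4 <- Z7 -> Z8
  P7: Z10 <- Z3 -> Z4 <- Z1 -> Z8
Condition 1 (no descendant of Z10 in the set): holds — descendants of Z10 are {Z8}; none are in {Z3}.
Condition 2 (every backdoor path blocked by {Z3}):
  P1: blocked at collider Z4 (neither it nor any descendant is in the conditioning set).
  P2: blocked at collider Z4 (neither it nor any descendant is in the conditioning set).
  P3: blocked at collider Z4 (neither it nor any descendant is in the conditioning set).
  P4: blocked at chain node Z3 ∈ conditioning set.
  P5: blocked at chain node Z3 ∈ conditioning set.
  P6: blocked at fork node Z3 ∈ conditioning set.
  P7: blocked at fork node Z3 ∈ conditioning set.
{Z3} satisfies the backdoor criterion.

Yes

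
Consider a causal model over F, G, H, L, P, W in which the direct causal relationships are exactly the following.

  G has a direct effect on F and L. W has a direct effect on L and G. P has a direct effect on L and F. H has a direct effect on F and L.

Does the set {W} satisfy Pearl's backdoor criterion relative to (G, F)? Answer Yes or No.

Backdoor paths from G to F (paths whose first edge points into G):
  P1: G <- W -> L <- P -> F
  P2: G <- W -> L <- H -> F
Condition 1 (no descendant of G in the set): holds — descendants of G are {F, L}; none are in {W}.
Condition 2 (every backdoor path blocked by {W}):
  P1: blocked at fork node W ∈ conditioning set.
  P2: blocked at fork node W ∈ conditioning set.
{W} satisfies the backdoor criterion.

Yes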